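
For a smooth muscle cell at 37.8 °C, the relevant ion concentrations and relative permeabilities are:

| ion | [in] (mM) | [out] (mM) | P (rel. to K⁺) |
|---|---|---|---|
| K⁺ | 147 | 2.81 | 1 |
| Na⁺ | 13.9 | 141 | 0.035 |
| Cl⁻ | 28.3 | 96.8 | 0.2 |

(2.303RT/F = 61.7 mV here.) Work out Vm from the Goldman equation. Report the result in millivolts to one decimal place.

Vm = 61.7 · log₁₀[(Σ P·[cation]ₒ + Σ P·[anion]ᵢ) / (Σ P·[cation]ᵢ + Σ P·[anion]ₒ)]
Numerator = 1×2.81 + 0.035×141 + 0.2×28.3 = 13.41
Denominator = 1×147 + 0.035×13.9 + 0.2×96.8 = 166.8
Vm = 61.7 · log₁₀(0.080343) = 61.7 × (-1.0951) = -67.56 mV

-67.6 mV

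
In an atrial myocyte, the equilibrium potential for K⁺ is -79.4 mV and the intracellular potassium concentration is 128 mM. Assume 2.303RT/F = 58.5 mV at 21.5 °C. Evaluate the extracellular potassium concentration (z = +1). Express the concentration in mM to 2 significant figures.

5.6 mM

Nernst: E = (58.5/1) · log₁₀([out]/[in]), so log₁₀([out]/[in]) = -79.4 × 1 / 58.5 = -1.3573.
[out]/[in] = 10^(-1.3573) = 0.04393.
[out] = 0.04393 × 128 = 5.623 mM.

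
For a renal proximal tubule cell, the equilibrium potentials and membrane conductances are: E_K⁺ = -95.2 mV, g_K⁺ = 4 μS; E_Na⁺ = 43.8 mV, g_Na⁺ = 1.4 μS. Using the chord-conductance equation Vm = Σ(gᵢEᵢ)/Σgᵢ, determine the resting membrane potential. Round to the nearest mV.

-59 mV

Σ gᵢEᵢ = 4·(-95.2) + 1.4·(43.8) = -319.48
Σ gᵢ = 4 + 1.4 = 5.4
Vm = -319.48 / 5.4 = -59.16 mV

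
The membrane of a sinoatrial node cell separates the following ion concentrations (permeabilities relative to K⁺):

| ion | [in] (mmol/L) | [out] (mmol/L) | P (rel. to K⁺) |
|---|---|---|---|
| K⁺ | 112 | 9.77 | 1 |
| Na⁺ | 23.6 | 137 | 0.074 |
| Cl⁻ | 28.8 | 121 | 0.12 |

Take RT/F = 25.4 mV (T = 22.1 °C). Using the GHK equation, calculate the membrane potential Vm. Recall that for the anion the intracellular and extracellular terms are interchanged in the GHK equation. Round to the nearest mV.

-43 mV

Vm = 25.4 · ln[(Σ P·[cation]ₒ + Σ P·[anion]ᵢ) / (Σ P·[cation]ᵢ + Σ P·[anion]ₒ)]
Numerator = 1×9.77 + 0.074×137 + 0.12×28.8 = 23.36
Denominator = 1×112 + 0.074×23.6 + 0.12×121 = 128.3
Vm = 25.4 · ln(0.18215) = 25.4 × (-1.7029) = -43.25 mV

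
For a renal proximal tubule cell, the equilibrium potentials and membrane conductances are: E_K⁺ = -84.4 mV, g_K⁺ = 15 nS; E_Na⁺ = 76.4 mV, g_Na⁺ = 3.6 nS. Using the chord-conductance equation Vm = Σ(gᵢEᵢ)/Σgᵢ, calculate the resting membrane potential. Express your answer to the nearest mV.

Σ gᵢEᵢ = 15·(-84.4) + 3.6·(76.4) = -990.96
Σ gᵢ = 15 + 3.6 = 18.6
Vm = -990.96 / 18.6 = -53.28 mV

-53 mV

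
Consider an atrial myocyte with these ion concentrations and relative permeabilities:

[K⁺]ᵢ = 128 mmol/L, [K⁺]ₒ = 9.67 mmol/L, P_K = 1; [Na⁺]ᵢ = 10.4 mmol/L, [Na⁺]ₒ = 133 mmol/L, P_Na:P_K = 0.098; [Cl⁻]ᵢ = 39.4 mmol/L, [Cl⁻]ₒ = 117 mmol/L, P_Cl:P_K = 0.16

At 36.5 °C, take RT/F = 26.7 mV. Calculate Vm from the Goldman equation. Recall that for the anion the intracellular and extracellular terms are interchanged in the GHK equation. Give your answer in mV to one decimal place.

Vm = 26.7 · ln[(Σ P·[cation]ₒ + Σ P·[anion]ᵢ) / (Σ P·[cation]ᵢ + Σ P·[anion]ₒ)]
Numerator = 1×9.67 + 0.098×133 + 0.16×39.4 = 29.01
Denominator = 1×128 + 0.098×10.4 + 0.16×117 = 147.7
Vm = 26.7 · ln(0.19635) = 26.7 × (-1.6279) = -43.46 mV

-43.5 mV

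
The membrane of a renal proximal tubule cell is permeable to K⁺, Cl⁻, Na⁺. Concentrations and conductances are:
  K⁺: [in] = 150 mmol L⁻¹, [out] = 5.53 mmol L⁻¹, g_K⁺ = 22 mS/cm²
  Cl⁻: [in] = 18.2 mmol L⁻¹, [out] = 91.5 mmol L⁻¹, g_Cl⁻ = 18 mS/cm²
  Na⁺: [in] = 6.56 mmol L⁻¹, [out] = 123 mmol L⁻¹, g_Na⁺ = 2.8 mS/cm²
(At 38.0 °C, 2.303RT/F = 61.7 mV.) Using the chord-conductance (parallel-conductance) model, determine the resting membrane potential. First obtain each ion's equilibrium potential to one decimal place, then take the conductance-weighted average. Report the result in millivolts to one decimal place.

E_K⁺ = (61.7/1)·log₁₀(5.53/150) = -88.4 mV
E_Cl⁻ = (61.7/-1)·log₁₀(91.5/18.2) = -43.3 mV
E_Na⁺ = (61.7/1)·log₁₀(123/6.56) = 78.5 mV
Vm = (Σ gᵢEᵢ)/(Σ gᵢ) = (22·-88.4 + 18·-43.3 + 2.8·78.5) / (22 + 18 + 2.8)
= -2504.40 / 42.8 = -58.51 mV

-58.5 mV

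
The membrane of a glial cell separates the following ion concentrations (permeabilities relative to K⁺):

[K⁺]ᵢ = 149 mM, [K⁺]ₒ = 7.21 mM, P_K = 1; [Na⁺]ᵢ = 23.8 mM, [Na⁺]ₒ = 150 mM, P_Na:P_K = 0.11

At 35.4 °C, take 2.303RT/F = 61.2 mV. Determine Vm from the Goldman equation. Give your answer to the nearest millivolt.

Vm = 61.2 · log₁₀[(Σ P·[cation]ₒ + Σ P·[anion]ᵢ) / (Σ P·[cation]ᵢ + Σ P·[anion]ₒ)]
Numerator = 1×7.21 + 0.11×150 = 23.71
Denominator = 1×149 + 0.11×23.8 = 151.6
Vm = 61.2 · log₁₀(0.15638) = 61.2 × (-0.8058) = -49.32 mV

-49 mV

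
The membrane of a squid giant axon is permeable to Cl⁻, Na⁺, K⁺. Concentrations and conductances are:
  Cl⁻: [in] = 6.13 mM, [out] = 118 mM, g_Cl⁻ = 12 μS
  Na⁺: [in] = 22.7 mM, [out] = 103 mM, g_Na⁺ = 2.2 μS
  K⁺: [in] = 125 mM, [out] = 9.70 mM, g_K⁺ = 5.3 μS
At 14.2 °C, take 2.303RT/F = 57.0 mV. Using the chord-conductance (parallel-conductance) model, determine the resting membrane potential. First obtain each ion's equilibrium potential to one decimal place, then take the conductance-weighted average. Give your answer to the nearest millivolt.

-58 mV

E_Cl⁻ = (57.0/-1)·log₁₀(118/6.13) = -73.2 mV
E_Na⁺ = (57.0/1)·log₁₀(103/22.7) = 37.4 mV
E_K⁺ = (57.0/1)·log₁₀(9.70/125) = -63.3 mV
Vm = (Σ gᵢEᵢ)/(Σ gᵢ) = (12·-73.2 + 2.2·37.4 + 5.3·-63.3) / (12 + 2.2 + 5.3)
= -1131.61 / 19.5 = -58.03 mV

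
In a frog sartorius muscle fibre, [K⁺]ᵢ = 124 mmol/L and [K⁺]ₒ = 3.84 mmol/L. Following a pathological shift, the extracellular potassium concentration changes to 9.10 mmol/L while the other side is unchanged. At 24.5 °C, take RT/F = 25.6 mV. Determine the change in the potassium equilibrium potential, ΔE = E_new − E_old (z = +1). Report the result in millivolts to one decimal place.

22.1 mV

E_old = (25.6/1)·ln(3.84/124) = -88.96 mV
E_new = (25.6/1)·ln(9.10/124) = -66.87 mV
ΔE = -66.87 − (-88.96) = 22.09 mV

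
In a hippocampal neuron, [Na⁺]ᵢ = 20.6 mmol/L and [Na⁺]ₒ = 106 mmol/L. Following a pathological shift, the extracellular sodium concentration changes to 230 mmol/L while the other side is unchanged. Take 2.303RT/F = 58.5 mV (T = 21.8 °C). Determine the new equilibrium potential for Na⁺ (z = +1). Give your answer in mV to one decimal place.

After the shift: [Na⁺]_out = 230, [Na⁺]_in = 20.6 mmol/L.
E_new = (58.5/1)·log₁₀(230/20.6) = 58.50 · (1.0479) = 61.30 mV

61.3 mV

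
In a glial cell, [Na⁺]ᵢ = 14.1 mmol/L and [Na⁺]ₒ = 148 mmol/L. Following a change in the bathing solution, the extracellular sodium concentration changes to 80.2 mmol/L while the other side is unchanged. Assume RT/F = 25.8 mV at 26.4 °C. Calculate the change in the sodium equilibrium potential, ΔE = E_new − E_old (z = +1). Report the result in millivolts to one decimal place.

-15.8 mV

E_old = (25.8/1)·ln(148/14.1) = 60.66 mV
E_new = (25.8/1)·ln(80.2/14.1) = 44.85 mV
ΔE = 44.85 − (60.66) = -15.81 mV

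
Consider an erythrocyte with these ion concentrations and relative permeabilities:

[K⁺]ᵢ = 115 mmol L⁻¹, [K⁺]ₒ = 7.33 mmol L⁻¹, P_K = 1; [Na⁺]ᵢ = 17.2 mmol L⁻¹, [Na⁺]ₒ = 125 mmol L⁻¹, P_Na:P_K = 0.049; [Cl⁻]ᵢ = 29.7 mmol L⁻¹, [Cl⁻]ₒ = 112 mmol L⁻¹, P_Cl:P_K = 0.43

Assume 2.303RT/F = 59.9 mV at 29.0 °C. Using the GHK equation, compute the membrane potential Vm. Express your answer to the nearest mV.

-48 mV

Vm = 59.9 · log₁₀[(Σ P·[cation]ₒ + Σ P·[anion]ᵢ) / (Σ P·[cation]ᵢ + Σ P·[anion]ₒ)]
Numerator = 1×7.33 + 0.049×125 + 0.43×29.7 = 26.23
Denominator = 1×115 + 0.049×17.2 + 0.43×112 = 164
Vm = 59.9 · log₁₀(0.15991) = 59.9 × (-0.7961) = -47.69 mV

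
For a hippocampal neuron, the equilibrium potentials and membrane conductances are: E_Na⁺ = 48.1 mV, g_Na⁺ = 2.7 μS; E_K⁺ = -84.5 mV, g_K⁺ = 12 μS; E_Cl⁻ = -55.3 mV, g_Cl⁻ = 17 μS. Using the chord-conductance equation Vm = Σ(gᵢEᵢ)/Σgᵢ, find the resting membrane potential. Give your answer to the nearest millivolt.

Σ gᵢEᵢ = 2.7·(48.1) + 12·(-84.5) + 17·(-55.3) = -1824.23
Σ gᵢ = 2.7 + 12 + 17 = 31.7
Vm = -1824.23 / 31.7 = -57.55 mV

-58 mV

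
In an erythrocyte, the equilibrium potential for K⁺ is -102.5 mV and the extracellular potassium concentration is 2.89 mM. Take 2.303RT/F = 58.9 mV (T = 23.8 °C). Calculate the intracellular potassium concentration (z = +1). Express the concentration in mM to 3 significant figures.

159 mM

Nernst: E = (58.9/1) · log₁₀([out]/[in]), so log₁₀([out]/[in]) = -102.5 × 1 / 58.9 = -1.7402.
[out]/[in] = 10^(-1.7402) = 0.01819.
[in] = 2.89 / 0.01819 = 158.9 mM.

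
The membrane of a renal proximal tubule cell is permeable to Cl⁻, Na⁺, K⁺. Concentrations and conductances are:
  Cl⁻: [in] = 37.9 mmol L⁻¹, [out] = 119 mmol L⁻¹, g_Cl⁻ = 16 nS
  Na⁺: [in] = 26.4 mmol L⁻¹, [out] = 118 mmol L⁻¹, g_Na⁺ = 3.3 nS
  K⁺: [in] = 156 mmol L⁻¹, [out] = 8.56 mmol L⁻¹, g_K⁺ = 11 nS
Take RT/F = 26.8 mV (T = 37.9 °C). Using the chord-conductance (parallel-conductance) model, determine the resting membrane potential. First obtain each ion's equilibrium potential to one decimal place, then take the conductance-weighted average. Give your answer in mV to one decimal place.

-40.1 mV

E_Cl⁻ = (26.8/-1)·ln(119/37.9) = -30.7 mV
E_Na⁺ = (26.8/1)·ln(118/26.4) = 40.1 mV
E_K⁺ = (26.8/1)·ln(8.56/156) = -77.8 mV
Vm = (Σ gᵢEᵢ)/(Σ gᵢ) = (16·-30.7 + 3.3·40.1 + 11·-77.8) / (16 + 3.3 + 11)
= -1214.67 / 30.3 = -40.09 mV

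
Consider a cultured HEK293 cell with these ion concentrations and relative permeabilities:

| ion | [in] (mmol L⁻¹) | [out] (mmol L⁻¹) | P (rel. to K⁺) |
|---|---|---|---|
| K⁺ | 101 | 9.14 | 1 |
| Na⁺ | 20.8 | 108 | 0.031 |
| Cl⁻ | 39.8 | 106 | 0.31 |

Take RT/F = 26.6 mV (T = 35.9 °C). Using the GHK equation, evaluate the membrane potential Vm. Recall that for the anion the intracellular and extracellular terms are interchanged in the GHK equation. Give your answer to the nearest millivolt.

-45 mV

Vm = 26.6 · ln[(Σ P·[cation]ₒ + Σ P·[anion]ᵢ) / (Σ P·[cation]ᵢ + Σ P·[anion]ₒ)]
Numerator = 1×9.14 + 0.031×108 + 0.31×39.8 = 24.83
Denominator = 1×101 + 0.031×20.8 + 0.31×106 = 134.5
Vm = 26.6 · ln(0.18457) = 26.6 × (-1.6897) = -44.95 mV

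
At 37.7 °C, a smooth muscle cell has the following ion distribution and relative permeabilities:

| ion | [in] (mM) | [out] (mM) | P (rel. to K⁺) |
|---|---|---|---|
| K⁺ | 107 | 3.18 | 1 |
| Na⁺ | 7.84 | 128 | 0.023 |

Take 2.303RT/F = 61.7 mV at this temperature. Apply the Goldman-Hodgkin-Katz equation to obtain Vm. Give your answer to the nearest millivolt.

Vm = 61.7 · log₁₀[(Σ P·[cation]ₒ + Σ P·[anion]ᵢ) / (Σ P·[cation]ᵢ + Σ P·[anion]ₒ)]
Numerator = 1×3.18 + 0.023×128 = 6.124
Denominator = 1×107 + 0.023×7.84 = 107.2
Vm = 61.7 · log₁₀(0.057137) = 61.7 × (-1.2431) = -76.70 mV

-77 mV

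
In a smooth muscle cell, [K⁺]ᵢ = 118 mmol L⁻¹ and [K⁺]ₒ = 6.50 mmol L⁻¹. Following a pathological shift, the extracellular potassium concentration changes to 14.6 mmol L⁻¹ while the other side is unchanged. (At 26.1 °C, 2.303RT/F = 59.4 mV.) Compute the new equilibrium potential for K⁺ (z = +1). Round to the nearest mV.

After the shift: [K⁺]_out = 14.6, [K⁺]_in = 118 mmol L⁻¹.
E_new = (59.4/1)·log₁₀(14.6/118) = 59.40 · (-0.9075) = -53.91 mV

-54 mV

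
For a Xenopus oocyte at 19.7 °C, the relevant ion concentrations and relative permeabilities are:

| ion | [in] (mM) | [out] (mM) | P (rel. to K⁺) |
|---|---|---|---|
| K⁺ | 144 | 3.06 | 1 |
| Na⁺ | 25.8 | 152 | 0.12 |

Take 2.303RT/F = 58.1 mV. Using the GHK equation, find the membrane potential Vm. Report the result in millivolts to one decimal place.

Vm = 58.1 · log₁₀[(Σ P·[cation]ₒ + Σ P·[anion]ᵢ) / (Σ P·[cation]ᵢ + Σ P·[anion]ₒ)]
Numerator = 1×3.06 + 0.12×152 = 21.3
Denominator = 1×144 + 0.12×25.8 = 147.1
Vm = 58.1 · log₁₀(0.1448) = 58.1 × (-0.8392) = -48.76 mV

-48.8 mV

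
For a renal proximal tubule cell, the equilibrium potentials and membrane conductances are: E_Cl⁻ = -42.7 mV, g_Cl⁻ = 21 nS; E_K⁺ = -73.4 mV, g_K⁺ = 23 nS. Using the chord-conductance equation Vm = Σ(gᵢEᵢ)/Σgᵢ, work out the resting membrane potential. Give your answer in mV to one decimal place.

Σ gᵢEᵢ = 21·(-42.7) + 23·(-73.4) = -2584.90
Σ gᵢ = 21 + 23 = 44
Vm = -2584.90 / 44 = -58.75 mV

-58.7 mV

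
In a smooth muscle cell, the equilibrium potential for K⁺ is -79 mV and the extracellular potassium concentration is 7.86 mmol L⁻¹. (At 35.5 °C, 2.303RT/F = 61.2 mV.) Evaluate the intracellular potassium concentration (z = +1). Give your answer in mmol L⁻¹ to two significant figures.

Nernst: E = (61.2/1) · log₁₀([out]/[in]), so log₁₀([out]/[in]) = -79.0 × 1 / 61.2 = -1.2908.
[out]/[in] = 10^(-1.2908) = 0.05119.
[in] = 7.86 / 0.05119 = 153.6 mmol L⁻¹.

150 mmol L⁻¹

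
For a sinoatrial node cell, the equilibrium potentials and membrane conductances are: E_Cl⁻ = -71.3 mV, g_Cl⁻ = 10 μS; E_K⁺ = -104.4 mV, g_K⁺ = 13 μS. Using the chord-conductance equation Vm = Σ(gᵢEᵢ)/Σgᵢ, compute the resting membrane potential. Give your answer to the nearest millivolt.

-90 mV

Σ gᵢEᵢ = 10·(-71.3) + 13·(-104.4) = -2070.20
Σ gᵢ = 10 + 13 = 23
Vm = -2070.20 / 23 = -90.01 mV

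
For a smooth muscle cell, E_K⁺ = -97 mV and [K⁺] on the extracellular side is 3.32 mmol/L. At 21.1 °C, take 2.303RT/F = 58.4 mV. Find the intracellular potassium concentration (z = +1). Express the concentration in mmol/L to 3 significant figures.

152 mmol/L

Nernst: E = (58.4/1) · log₁₀([out]/[in]), so log₁₀([out]/[in]) = -97.0 × 1 / 58.4 = -1.6610.
[out]/[in] = 10^(-1.6610) = 0.02183.
[in] = 3.32 / 0.02183 = 152.1 mmol/L.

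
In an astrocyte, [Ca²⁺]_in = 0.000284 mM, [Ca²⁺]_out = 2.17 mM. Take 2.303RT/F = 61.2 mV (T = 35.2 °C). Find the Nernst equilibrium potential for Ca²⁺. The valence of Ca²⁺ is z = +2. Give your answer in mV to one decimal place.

E = (61.2/z) · log₁₀([Ca²⁺]_out/[Ca²⁺]_in) with z = +2.
= (61.2/2) · log₁₀(2.17/0.000284) = 30.60 · log₁₀(7641)
= 30.60 · (3.8831) = 118.82 mV

118.8 mV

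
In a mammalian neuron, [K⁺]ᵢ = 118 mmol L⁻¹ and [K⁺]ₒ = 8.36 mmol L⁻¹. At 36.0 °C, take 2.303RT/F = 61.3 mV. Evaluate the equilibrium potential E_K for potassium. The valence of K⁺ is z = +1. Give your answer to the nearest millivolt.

E = (61.3/z) · log₁₀([K⁺]_out/[K⁺]_in) with z = +1.
= (61.3/1) · log₁₀(8.36/118) = 61.30 · log₁₀(0.07085)
= 61.30 · (-1.1497) = -70.48 mV

-70 mV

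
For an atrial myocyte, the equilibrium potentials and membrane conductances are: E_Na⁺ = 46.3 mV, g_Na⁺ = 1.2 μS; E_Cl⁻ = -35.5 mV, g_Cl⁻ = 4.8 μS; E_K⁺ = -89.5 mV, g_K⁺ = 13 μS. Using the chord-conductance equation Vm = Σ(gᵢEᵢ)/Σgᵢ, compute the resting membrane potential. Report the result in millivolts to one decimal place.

Σ gᵢEᵢ = 1.2·(46.3) + 4.8·(-35.5) + 13·(-89.5) = -1278.34
Σ gᵢ = 1.2 + 4.8 + 13 = 19
Vm = -1278.34 / 19 = -67.28 mV

-67.3 mV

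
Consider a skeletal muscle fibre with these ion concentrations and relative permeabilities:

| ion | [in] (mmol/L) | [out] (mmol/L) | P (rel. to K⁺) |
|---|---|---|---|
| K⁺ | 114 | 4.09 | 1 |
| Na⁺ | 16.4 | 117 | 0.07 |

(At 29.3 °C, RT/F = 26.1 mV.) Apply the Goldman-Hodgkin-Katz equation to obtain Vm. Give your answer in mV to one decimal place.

Vm = 26.1 · ln[(Σ P·[cation]ₒ + Σ P·[anion]ᵢ) / (Σ P·[cation]ᵢ + Σ P·[anion]ₒ)]
Numerator = 1×4.09 + 0.07×117 = 12.28
Denominator = 1×114 + 0.07×16.4 = 115.1
Vm = 26.1 · ln(0.10665) = 26.1 × (-2.2382) = -58.42 mV

-58.4 mV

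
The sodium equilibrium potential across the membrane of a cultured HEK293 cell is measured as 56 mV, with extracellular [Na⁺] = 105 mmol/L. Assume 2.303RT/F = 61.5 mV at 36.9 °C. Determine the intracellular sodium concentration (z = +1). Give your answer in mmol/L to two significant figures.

Nernst: E = (61.5/1) · log₁₀([out]/[in]), so log₁₀([out]/[in]) = 56.0 × 1 / 61.5 = 0.9106.
[out]/[in] = 10^(0.9106) = 8.139.
[in] = 105 / 8.139 = 12.9 mmol/L.

13 mmol/L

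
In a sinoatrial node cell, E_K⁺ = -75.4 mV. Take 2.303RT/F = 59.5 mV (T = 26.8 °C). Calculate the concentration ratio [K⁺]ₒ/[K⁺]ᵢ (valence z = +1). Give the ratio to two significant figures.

log₁₀([out]/[in]) = E·z/(59.5) = -75.4 × 1 / 59.5 = -1.2672
[out]/[in] = 10^(-1.2672) = 0.05405

0.054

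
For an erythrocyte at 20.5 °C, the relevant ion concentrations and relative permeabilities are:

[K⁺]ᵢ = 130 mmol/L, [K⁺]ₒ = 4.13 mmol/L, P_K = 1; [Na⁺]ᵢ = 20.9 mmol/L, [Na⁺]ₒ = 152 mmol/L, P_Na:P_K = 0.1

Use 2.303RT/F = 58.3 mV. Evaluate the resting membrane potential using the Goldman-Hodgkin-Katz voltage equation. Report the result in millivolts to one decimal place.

Vm = 58.3 · log₁₀[(Σ P·[cation]ₒ + Σ P·[anion]ᵢ) / (Σ P·[cation]ᵢ + Σ P·[anion]ₒ)]
Numerator = 1×4.13 + 0.1×152 = 19.33
Denominator = 1×130 + 0.1×20.9 = 132.1
Vm = 58.3 · log₁₀(0.14634) = 58.3 × (-0.8346) = -48.66 mV

-48.7 mV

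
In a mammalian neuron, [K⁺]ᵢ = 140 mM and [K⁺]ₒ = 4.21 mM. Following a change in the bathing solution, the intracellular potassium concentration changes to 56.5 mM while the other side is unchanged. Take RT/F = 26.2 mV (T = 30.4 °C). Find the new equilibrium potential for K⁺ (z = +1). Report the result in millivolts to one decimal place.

After the shift: [K⁺]_out = 4.21, [K⁺]_in = 56.5 mM.
E_new = (26.2/1)·ln(4.21/56.5) = 26.20 · (-2.5968) = -68.04 mV

-68.0 mV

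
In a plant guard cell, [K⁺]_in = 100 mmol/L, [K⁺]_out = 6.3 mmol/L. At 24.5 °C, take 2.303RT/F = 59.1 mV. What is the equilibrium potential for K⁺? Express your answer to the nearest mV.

-71 mV

E = (59.1/z) · log₁₀([K⁺]_out/[K⁺]_in) with z = +1.
= (59.1/1) · log₁₀(6.3/100) = 59.10 · log₁₀(0.063)
= 59.10 · (-1.2007) = -70.96 mV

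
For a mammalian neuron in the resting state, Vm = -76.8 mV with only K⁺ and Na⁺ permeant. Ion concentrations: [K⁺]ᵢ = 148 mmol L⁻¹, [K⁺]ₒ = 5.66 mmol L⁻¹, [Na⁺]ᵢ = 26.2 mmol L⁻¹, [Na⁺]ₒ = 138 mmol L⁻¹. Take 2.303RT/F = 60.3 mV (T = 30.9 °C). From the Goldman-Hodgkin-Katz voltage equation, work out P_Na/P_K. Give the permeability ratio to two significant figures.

Let α = P_Na/P_K. GHK: Vm = 60.3·log₁₀[(Kₒ + α·Naₒ)/(Kᵢ + α·Naᵢ)].
10^(Vm/60.3) = 10^(-76.8/60.3) = 0.053256
So 0.053256·(Kᵢ + α·Naᵢ) = Kₒ + α·Naₒ → α = (0.053256·148.0 − 5.66) / (138.0 − 0.053256·26.2)
α = (7.882 − 5.66) / (138.0 − 1.395) = 2.222/136.6 = 0.01627

0.016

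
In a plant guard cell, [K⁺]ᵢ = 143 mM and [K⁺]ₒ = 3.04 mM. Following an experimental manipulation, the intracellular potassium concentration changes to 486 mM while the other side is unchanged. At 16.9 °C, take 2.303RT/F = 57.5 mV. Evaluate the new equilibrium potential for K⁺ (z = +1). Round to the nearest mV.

After the shift: [K⁺]_out = 3.04, [K⁺]_in = 486 mM.
E_new = (57.5/1)·log₁₀(3.04/486) = 57.50 · (-2.2038) = -126.72 mV

-127 mV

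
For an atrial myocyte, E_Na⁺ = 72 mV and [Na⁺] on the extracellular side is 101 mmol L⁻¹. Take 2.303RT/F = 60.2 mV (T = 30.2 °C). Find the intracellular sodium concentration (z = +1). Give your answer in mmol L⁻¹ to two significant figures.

Nernst: E = (60.2/1) · log₁₀([out]/[in]), so log₁₀([out]/[in]) = 72.0 × 1 / 60.2 = 1.1960.
[out]/[in] = 10^(1.1960) = 15.7.
[in] = 101 / 15.7 = 6.431 mmol L⁻¹.

6.4 mmol L⁻¹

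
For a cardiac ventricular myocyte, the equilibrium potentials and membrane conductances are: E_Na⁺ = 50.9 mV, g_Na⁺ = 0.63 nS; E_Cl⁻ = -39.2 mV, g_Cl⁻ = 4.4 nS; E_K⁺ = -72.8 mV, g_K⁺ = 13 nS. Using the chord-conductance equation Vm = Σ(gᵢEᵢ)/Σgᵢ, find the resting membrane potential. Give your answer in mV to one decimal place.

Σ gᵢEᵢ = 0.63·(50.9) + 4.4·(-39.2) + 13·(-72.8) = -1086.81
Σ gᵢ = 0.63 + 4.4 + 13 = 18.03
Vm = -1086.81 / 18.03 = -60.28 mV

-60.3 mV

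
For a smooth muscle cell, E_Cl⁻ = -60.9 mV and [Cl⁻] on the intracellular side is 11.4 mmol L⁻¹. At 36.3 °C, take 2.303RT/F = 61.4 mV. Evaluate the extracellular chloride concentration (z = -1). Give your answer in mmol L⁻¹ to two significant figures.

Nernst: E = (61.4/-1) · log₁₀([out]/[in]), so log₁₀([out]/[in]) = -60.9 × -1 / 61.4 = 0.9919.
[out]/[in] = 10^(0.9919) = 9.814.
[out] = 9.814 × 11.4 = 111.9 mmol L⁻¹.

110 mmol L⁻¹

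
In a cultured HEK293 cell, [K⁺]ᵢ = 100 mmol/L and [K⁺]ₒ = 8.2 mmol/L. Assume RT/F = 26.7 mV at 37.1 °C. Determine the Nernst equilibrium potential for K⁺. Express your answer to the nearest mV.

-67 mV

E = (26.7/z) · ln([K⁺]_out/[K⁺]_in) with z = +1.
= (26.7/1) · ln(8.2/100) = 26.70 · ln(0.082)
= 26.70 · (-2.5010) = -66.78 mV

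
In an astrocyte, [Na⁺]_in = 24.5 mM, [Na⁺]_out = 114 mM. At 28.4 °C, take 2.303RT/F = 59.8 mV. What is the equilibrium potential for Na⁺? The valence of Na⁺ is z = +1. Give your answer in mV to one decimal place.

E = (59.8/z) · log₁₀([Na⁺]_out/[Na⁺]_in) with z = +1.
= (59.8/1) · log₁₀(114/24.5) = 59.80 · log₁₀(4.653)
= 59.80 · (0.6677) = 39.93 mV

39.9 mV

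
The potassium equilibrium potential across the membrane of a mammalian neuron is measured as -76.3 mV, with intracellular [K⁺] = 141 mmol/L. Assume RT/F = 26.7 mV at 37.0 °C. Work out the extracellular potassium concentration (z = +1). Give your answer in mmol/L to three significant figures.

8.09 mmol/L

Nernst: E = (26.7/1) · ln([out]/[in]), so ln([out]/[in]) = -76.3 × 1 / 26.7 = -2.8577.
[out]/[in] = e^(-2.8577) = 0.0574.
[out] = 0.0574 × 141 = 8.094 mmol/L.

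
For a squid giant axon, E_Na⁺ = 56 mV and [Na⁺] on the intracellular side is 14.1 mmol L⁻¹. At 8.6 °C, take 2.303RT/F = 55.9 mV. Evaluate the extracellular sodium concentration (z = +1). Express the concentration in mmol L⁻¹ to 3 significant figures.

Nernst: E = (55.9/1) · log₁₀([out]/[in]), so log₁₀([out]/[in]) = 56.0 × 1 / 55.9 = 1.0018.
[out]/[in] = 10^(1.0018) = 10.04.
[out] = 10.04 × 14.1 = 141.6 mmol L⁻¹.

142 mmol L⁻¹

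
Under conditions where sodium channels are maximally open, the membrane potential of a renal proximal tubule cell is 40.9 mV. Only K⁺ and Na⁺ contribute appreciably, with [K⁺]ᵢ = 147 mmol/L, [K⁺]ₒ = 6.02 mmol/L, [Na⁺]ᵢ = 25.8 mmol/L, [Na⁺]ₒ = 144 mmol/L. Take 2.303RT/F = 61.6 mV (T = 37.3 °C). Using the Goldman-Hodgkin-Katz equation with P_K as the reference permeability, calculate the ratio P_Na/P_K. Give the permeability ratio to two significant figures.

Let α = P_Na/P_K. GHK: Vm = 61.6·log₁₀[(Kₒ + α·Naₒ)/(Kᵢ + α·Naᵢ)].
10^(Vm/61.6) = 10^(40.9/61.6) = 4.6128
So 4.6128·(Kᵢ + α·Naᵢ) = Kₒ + α·Naₒ → α = (4.6128·147.0 − 6.02) / (144.0 − 4.6128·25.8)
α = (678.1 − 6.02) / (144.0 − 119) = 672.1/24.99 = 26.89

27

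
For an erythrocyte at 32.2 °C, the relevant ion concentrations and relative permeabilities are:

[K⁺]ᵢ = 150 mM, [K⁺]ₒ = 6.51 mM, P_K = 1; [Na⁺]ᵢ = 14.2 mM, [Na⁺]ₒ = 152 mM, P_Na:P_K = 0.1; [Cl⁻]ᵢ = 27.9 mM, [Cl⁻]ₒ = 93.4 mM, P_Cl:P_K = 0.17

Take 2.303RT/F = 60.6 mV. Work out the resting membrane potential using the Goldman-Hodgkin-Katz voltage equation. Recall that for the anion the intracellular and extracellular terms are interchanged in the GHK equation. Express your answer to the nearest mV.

Vm = 60.6 · log₁₀[(Σ P·[cation]ₒ + Σ P·[anion]ᵢ) / (Σ P·[cation]ᵢ + Σ P·[anion]ₒ)]
Numerator = 1×6.51 + 0.1×152 + 0.17×27.9 = 26.45
Denominator = 1×150 + 0.1×14.2 + 0.17×93.4 = 167.3
Vm = 60.6 · log₁₀(0.15812) = 60.6 × (-0.8010) = -48.54 mV

-49 mV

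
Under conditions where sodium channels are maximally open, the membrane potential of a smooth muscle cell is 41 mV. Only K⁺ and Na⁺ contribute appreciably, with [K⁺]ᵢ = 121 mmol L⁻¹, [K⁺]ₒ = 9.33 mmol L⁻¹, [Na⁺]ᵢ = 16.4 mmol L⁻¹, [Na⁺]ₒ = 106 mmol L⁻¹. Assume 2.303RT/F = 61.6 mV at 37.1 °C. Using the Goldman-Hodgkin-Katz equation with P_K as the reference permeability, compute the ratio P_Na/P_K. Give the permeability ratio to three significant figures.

Let α = P_Na/P_K. GHK: Vm = 61.6·log₁₀[(Kₒ + α·Naₒ)/(Kᵢ + α·Naᵢ)].
10^(Vm/61.6) = 10^(41.0/61.6) = 4.63
So 4.63·(Kᵢ + α·Naᵢ) = Kₒ + α·Naₒ → α = (4.63·121.0 − 9.33) / (106.0 − 4.63·16.4)
α = (560.2 − 9.33) / (106.0 − 75.93) = 550.9/30.07 = 18.32

18.3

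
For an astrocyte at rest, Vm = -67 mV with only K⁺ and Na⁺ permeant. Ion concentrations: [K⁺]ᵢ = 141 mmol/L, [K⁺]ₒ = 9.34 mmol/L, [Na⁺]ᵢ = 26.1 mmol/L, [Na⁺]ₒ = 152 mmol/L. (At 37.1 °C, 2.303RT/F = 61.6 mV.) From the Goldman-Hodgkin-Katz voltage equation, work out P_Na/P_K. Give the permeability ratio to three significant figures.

Let α = P_Na/P_K. GHK: Vm = 61.6·log₁₀[(Kₒ + α·Naₒ)/(Kᵢ + α·Naᵢ)].
10^(Vm/61.6) = 10^(-67.0/61.6) = 0.081722
So 0.081722·(Kᵢ + α·Naᵢ) = Kₒ + α·Naₒ → α = (0.081722·141.0 − 9.34) / (152.0 − 0.081722·26.1)
α = (11.52 − 9.34) / (152.0 − 2.133) = 2.183/149.9 = 0.01456

0.0146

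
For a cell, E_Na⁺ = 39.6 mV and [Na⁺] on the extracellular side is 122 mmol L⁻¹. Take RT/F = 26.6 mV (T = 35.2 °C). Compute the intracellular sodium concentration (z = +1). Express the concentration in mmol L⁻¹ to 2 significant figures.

28 mmol L⁻¹

Nernst: E = (26.6/1) · ln([out]/[in]), so ln([out]/[in]) = 39.6 × 1 / 26.6 = 1.4887.
[out]/[in] = e^(1.4887) = 4.431.
[in] = 122 / 4.431 = 27.53 mmol L⁻¹.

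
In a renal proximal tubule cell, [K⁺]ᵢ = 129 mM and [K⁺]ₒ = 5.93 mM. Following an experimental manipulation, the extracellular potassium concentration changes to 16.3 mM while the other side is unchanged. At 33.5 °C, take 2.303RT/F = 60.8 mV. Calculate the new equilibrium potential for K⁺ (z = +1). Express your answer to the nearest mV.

After the shift: [K⁺]_out = 16.3, [K⁺]_in = 129 mM.
E_new = (60.8/1)·log₁₀(16.3/129) = 60.80 · (-0.8984) = -54.62 mV

-55 mV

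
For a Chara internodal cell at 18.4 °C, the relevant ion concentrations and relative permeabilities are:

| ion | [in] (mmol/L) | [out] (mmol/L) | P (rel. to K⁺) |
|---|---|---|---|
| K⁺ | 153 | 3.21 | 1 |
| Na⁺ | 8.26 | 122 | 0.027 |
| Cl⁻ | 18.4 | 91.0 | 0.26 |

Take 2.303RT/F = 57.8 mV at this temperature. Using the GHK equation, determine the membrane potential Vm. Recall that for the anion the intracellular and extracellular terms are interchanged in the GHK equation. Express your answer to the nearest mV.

-69 mV

Vm = 57.8 · log₁₀[(Σ P·[cation]ₒ + Σ P·[anion]ᵢ) / (Σ P·[cation]ᵢ + Σ P·[anion]ₒ)]
Numerator = 1×3.21 + 0.027×122 + 0.26×18.4 = 11.29
Denominator = 1×153 + 0.027×8.26 + 0.26×91.0 = 176.9
Vm = 57.8 · log₁₀(0.063816) = 57.8 × (-1.1951) = -69.07 mV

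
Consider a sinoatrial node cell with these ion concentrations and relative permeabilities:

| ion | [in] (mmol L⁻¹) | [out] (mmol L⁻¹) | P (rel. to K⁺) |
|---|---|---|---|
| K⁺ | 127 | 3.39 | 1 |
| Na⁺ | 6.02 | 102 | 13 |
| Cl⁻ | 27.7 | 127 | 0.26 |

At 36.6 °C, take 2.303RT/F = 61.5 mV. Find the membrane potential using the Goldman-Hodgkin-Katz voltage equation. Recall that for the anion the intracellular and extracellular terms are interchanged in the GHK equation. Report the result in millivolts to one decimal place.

Vm = 61.5 · log₁₀[(Σ P·[cation]ₒ + Σ P·[anion]ᵢ) / (Σ P·[cation]ᵢ + Σ P·[anion]ₒ)]
Numerator = 1×3.39 + 13×102 + 0.26×27.7 = 1337
Denominator = 1×127 + 13×6.02 + 0.26×127 = 238.3
Vm = 61.5 · log₁₀(5.6093) = 61.5 × (0.7489) = 46.06 mV

46.1 mV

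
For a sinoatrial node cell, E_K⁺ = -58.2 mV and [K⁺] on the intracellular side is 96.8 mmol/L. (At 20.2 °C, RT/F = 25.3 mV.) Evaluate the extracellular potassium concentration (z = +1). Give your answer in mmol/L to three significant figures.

9.70 mmol/L

Nernst: E = (25.3/1) · ln([out]/[in]), so ln([out]/[in]) = -58.2 × 1 / 25.3 = -2.3004.
[out]/[in] = e^(-2.3004) = 0.1002.
[out] = 0.1002 × 96.8 = 9.701 mmol/L.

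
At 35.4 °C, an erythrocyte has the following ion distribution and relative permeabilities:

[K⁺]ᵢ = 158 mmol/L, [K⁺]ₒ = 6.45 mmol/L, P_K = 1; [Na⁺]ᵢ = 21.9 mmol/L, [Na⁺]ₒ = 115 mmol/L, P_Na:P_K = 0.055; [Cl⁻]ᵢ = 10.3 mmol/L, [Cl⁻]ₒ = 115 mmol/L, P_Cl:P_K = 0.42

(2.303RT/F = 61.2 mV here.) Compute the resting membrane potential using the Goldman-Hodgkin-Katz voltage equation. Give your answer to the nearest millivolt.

Vm = 61.2 · log₁₀[(Σ P·[cation]ₒ + Σ P·[anion]ᵢ) / (Σ P·[cation]ᵢ + Σ P·[anion]ₒ)]
Numerator = 1×6.45 + 0.055×115 + 0.42×10.3 = 17.1
Denominator = 1×158 + 0.055×21.9 + 0.42×115 = 207.5
Vm = 61.2 · log₁₀(0.082413) = 61.2 × (-1.0840) = -66.34 mV

-66 mV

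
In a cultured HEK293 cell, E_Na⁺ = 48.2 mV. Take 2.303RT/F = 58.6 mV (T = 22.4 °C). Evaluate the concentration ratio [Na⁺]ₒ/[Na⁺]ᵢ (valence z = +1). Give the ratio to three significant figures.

6.65

log₁₀([out]/[in]) = E·z/(58.6) = 48.2 × 1 / 58.6 = 0.8225
[out]/[in] = 10^(0.8225) = 6.645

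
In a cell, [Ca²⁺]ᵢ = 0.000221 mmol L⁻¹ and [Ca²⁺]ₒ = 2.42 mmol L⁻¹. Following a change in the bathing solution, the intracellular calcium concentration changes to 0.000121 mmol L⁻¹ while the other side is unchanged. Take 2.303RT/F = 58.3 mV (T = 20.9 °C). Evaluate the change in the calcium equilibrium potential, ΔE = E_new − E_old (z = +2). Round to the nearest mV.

8 mV

E_old = (58.3/2)·log₁₀(2.42/0.000221) = 117.75 mV
E_new = (58.3/2)·log₁₀(2.42/0.000121) = 125.38 mV
ΔE = 125.38 − (117.75) = 7.63 mV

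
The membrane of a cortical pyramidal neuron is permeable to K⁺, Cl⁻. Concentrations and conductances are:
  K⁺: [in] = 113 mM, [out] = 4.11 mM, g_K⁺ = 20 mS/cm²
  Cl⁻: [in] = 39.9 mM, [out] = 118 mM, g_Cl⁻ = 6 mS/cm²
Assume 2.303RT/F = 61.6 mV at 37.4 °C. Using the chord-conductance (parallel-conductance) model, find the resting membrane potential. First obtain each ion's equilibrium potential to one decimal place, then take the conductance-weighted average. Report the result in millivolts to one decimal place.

-74.9 mV

E_K⁺ = (61.6/1)·log₁₀(4.11/113) = -88.7 mV
E_Cl⁻ = (61.6/-1)·log₁₀(118/39.9) = -29.0 mV
Vm = (Σ gᵢEᵢ)/(Σ gᵢ) = (20·-88.7 + 6·-29.0) / (20 + 6)
= -1948.00 / 26 = -74.92 mV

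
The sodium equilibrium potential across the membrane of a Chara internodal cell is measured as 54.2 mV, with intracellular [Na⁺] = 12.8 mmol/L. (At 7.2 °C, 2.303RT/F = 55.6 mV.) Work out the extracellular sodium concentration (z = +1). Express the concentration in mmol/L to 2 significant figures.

Nernst: E = (55.6/1) · log₁₀([out]/[in]), so log₁₀([out]/[in]) = 54.2 × 1 / 55.6 = 0.9748.
[out]/[in] = 10^(0.9748) = 9.437.
[out] = 9.437 × 12.8 = 120.8 mmol/L.

120 mmol/L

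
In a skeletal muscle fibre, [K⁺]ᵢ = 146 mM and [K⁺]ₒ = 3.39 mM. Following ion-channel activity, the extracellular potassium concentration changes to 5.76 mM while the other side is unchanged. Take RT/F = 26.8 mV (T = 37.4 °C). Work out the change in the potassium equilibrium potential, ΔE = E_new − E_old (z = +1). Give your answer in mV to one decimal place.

E_old = (26.8/1)·ln(3.39/146) = -100.84 mV
E_new = (26.8/1)·ln(5.76/146) = -86.64 mV
ΔE = -86.64 − (-100.84) = 14.21 mV

14.2 mV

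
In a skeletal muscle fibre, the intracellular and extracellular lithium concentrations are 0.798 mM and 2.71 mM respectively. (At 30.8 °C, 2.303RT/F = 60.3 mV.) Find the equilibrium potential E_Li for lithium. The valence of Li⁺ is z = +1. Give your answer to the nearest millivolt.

32 mV

E = (60.3/z) · log₁₀([Li⁺]_out/[Li⁺]_in) with z = +1.
= (60.3/1) · log₁₀(2.71/0.798) = 60.30 · log₁₀(3.396)
= 60.30 · (0.5310) = 32.02 mV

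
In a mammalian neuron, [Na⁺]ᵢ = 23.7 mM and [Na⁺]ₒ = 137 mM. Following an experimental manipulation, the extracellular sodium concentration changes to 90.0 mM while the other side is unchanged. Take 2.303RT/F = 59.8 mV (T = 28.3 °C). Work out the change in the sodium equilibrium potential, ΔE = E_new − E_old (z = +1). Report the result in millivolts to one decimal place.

E_old = (59.8/1)·log₁₀(137/23.7) = 45.57 mV
E_new = (59.8/1)·log₁₀(90.0/23.7) = 34.65 mV
ΔE = 34.65 − (45.57) = -10.91 mV

-10.9 mV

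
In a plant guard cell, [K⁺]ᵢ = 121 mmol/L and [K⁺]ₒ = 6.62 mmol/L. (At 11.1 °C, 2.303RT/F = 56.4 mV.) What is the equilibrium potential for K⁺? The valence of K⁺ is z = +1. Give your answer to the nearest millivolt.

-71 mV

E = (56.4/z) · log₁₀([K⁺]_out/[K⁺]_in) with z = +1.
= (56.4/1) · log₁₀(6.62/121) = 56.40 · log₁₀(0.05471)
= 56.40 · (-1.2619) = -71.17 mV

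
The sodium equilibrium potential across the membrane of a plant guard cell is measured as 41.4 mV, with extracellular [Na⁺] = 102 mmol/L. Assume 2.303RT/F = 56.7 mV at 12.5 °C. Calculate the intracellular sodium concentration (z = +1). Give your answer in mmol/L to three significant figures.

Nernst: E = (56.7/1) · log₁₀([out]/[in]), so log₁₀([out]/[in]) = 41.4 × 1 / 56.7 = 0.7302.
[out]/[in] = 10^(0.7302) = 5.372.
[in] = 102 / 5.372 = 18.99 mmol/L.

19.0 mmol/L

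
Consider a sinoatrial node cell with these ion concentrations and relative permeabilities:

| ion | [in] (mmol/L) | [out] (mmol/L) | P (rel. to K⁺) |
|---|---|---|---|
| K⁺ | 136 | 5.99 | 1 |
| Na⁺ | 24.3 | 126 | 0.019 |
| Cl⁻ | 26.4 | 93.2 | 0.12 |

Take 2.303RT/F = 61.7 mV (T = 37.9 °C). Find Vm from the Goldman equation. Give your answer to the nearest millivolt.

-68 mV

Vm = 61.7 · log₁₀[(Σ P·[cation]ₒ + Σ P·[anion]ᵢ) / (Σ P·[cation]ᵢ + Σ P·[anion]ₒ)]
Numerator = 1×5.99 + 0.019×126 + 0.12×26.4 = 11.55
Denominator = 1×136 + 0.019×24.3 + 0.12×93.2 = 147.6
Vm = 61.7 · log₁₀(0.078241) = 61.7 × (-1.1066) = -68.27 mV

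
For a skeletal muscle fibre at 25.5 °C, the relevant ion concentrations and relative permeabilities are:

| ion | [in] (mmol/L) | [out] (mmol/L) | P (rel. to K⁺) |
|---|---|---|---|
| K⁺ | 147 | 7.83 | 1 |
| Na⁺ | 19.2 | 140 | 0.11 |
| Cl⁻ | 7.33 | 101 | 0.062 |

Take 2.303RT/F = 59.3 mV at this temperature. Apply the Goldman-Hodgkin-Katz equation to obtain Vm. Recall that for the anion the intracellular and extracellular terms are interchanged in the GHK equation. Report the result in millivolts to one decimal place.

-48.4 mV

Vm = 59.3 · log₁₀[(Σ P·[cation]ₒ + Σ P·[anion]ᵢ) / (Σ P·[cation]ᵢ + Σ P·[anion]ₒ)]
Numerator = 1×7.83 + 0.11×140 + 0.062×7.33 = 23.68
Denominator = 1×147 + 0.11×19.2 + 0.062×101 = 155.4
Vm = 59.3 · log₁₀(0.15244) = 59.3 × (-0.8169) = -48.44 mV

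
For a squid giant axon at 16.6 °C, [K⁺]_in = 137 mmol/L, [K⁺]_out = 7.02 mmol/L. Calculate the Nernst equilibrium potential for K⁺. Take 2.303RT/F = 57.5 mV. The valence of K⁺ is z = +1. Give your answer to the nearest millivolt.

-74 mV

E = (57.5/z) · log₁₀([K⁺]_out/[K⁺]_in) with z = +1.
= (57.5/1) · log₁₀(7.02/137) = 57.50 · log₁₀(0.05124)
= 57.50 · (-1.2904) = -74.20 mV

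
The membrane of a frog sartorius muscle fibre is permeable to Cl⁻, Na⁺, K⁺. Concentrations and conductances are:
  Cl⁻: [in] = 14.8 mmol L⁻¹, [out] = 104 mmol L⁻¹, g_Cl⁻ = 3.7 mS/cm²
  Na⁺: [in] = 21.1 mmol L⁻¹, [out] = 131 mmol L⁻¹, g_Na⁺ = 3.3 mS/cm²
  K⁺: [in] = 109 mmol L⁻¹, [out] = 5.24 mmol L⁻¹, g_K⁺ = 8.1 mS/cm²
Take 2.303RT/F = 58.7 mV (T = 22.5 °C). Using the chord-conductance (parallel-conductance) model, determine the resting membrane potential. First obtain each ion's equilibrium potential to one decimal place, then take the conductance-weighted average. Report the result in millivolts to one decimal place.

E_Cl⁻ = (58.7/-1)·log₁₀(104/14.8) = -49.7 mV
E_Na⁺ = (58.7/1)·log₁₀(131/21.1) = 46.5 mV
E_K⁺ = (58.7/1)·log₁₀(5.24/109) = -77.4 mV
Vm = (Σ gᵢEᵢ)/(Σ gᵢ) = (3.7·-49.7 + 3.3·46.5 + 8.1·-77.4) / (3.7 + 3.3 + 8.1)
= -657.38 / 15.1 = -43.54 mV

-43.5 mV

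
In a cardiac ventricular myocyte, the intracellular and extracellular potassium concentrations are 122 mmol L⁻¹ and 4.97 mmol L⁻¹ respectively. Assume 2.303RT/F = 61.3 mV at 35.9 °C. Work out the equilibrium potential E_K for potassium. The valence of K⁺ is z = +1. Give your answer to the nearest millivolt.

-85 mV

E = (61.3/z) · log₁₀([K⁺]_out/[K⁺]_in) with z = +1.
= (61.3/1) · log₁₀(4.97/122) = 61.30 · log₁₀(0.04074)
= 61.30 · (-1.3900) = -85.21 mV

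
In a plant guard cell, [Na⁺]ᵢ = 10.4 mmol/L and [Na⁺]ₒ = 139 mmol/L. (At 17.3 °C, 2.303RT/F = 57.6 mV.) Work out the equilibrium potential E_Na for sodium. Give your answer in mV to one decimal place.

64.9 mV

E = (57.6/z) · log₁₀([Na⁺]_out/[Na⁺]_in) with z = +1.
= (57.6/1) · log₁₀(139/10.4) = 57.60 · log₁₀(13.37)
= 57.60 · (1.1260) = 64.86 mV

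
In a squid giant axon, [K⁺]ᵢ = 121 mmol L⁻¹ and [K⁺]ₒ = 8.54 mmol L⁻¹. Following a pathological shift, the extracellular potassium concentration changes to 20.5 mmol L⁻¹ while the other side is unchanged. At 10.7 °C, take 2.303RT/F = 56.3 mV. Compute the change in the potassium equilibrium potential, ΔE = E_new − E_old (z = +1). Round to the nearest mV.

E_old = (56.3/1)·log₁₀(8.54/121) = -64.82 mV
E_new = (56.3/1)·log₁₀(20.5/121) = -43.41 mV
ΔE = -43.41 − (-64.82) = 21.41 mV

21 mV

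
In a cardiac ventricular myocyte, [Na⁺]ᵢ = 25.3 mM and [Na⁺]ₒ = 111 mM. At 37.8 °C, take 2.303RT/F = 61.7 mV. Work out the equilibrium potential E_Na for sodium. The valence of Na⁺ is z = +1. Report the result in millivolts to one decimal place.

39.6 mV

E = (61.7/z) · log₁₀([Na⁺]_out/[Na⁺]_in) with z = +1.
= (61.7/1) · log₁₀(111/25.3) = 61.70 · log₁₀(4.387)
= 61.70 · (0.6422) = 39.62 mV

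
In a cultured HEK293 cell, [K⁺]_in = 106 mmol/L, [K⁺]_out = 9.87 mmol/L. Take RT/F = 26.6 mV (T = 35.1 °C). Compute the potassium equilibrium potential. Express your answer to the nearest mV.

-63 mV

E = (26.6/z) · ln([K⁺]_out/[K⁺]_in) with z = +1.
= (26.6/1) · ln(9.87/106) = 26.60 · ln(0.09311)
= 26.60 · (-2.3739) = -63.15 mV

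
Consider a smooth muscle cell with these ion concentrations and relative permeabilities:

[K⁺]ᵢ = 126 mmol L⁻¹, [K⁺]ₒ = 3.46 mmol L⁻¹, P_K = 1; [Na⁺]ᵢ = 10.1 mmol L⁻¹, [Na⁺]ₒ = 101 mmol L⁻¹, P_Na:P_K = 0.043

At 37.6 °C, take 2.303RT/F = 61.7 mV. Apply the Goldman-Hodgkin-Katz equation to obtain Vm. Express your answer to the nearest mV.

-75 mV

Vm = 61.7 · log₁₀[(Σ P·[cation]ₒ + Σ P·[anion]ᵢ) / (Σ P·[cation]ᵢ + Σ P·[anion]ₒ)]
Numerator = 1×3.46 + 0.043×101 = 7.803
Denominator = 1×126 + 0.043×10.1 = 126.4
Vm = 61.7 · log₁₀(0.061716) = 61.7 × (-1.2096) = -74.63 mV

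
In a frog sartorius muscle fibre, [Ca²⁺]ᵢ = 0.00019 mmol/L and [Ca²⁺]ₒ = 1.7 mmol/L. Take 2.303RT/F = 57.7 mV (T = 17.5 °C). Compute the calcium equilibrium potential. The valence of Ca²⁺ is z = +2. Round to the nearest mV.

114 mV

E = (57.7/z) · log₁₀([Ca²⁺]_out/[Ca²⁺]_in) with z = +2.
= (57.7/2) · log₁₀(1.7/0.00019) = 28.85 · log₁₀(8947)
= 28.85 · (3.9517) = 114.01 mV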